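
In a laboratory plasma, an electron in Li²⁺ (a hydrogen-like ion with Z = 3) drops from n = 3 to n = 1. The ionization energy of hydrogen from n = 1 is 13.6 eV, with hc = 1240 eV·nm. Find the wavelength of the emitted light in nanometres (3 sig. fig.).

11.4 nm

For Z = 3 the level energies scale as Z², so the effective Rydberg energy is 13.6 × 9 = 122.4 eV.
ΔE = 122.4 × (1/1² − 1/3²) = 122.4 × 0.8889 = 108.8 eV.
λ = hc/ΔE = 1240 / 108.8 = 11.4 nm.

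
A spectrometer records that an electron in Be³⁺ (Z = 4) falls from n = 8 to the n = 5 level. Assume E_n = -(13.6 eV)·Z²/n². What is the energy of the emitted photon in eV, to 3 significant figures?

The Bohr energies scale as Z², so for Z = 4: E_n = −217.6/n² eV.
E_8 = −217.6/64 = −3.400 eV and E_5 = −217.6/25 = −8.704 eV.
The photon energy is |E_8 − E_5| = 5.30 eV.

5.30 eV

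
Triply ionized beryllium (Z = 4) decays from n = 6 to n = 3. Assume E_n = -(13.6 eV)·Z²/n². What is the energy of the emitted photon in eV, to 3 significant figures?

The Bohr energies scale as Z², so for Z = 4: E_n = −217.6/n² eV.
E_6 = −217.6/36 = −6.044 eV and E_3 = −217.6/9 = −24.18 eV.
The photon energy is |E_6 − E_3| = 18.1 eV.

18.1 eV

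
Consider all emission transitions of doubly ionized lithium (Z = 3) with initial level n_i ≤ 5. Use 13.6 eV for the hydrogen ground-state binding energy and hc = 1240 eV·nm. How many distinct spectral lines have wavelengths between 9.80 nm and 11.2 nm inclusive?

Enumerate all n_i → n_f pairs with 1 ≤ n_f < n_i ≤ 5 and compute λ = 1240 / [13.6·9·(1/n_f² − 1/n_i²)].
Lines falling in [9.80, 11.2] nm: 5→1 (10.55 nm), 4→1 (10.81 nm).

2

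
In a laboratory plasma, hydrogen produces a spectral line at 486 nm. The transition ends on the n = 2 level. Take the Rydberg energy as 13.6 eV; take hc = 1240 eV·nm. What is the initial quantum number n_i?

n_i = 4

The photon energy is ΔE = hc/λ = 1240 / 486 = 2.551 eV.
With Z = 1, ΔE = 13.60 × (1/n_f² − 1/n_i²), so 1/n_f² − 1/n_i² = 0.1876.
With n_f = 2: 1/n_i² = 1/4 − 0.1876 = 0.06239, so n_i ≈ 4.00.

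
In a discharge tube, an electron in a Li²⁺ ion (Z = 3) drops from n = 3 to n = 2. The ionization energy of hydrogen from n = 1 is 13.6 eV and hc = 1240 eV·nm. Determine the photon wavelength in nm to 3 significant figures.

72.9 nm

For Z = 3 the level energies scale as Z², so the effective Rydberg energy is 13.6 × 9 = 122.4 eV.
ΔE = 122.4 × (1/2² − 1/3²) = 122.4 × 0.1389 = 17.00 eV.
λ = hc/ΔE = 1240 / 17.00 = 72.9 nm.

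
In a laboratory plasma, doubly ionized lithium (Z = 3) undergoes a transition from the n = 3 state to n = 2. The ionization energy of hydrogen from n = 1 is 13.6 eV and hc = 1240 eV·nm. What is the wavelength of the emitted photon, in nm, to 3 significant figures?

For Z = 3 the level energies scale as Z², so the effective Rydberg energy is 13.6 × 9 = 122.4 eV.
ΔE = 122.4 × (1/2² − 1/3²) = 122.4 × 0.1389 = 17.00 eV.
λ = hc/ΔE = 1240 / 17.00 = 72.9 nm.

72.9 nm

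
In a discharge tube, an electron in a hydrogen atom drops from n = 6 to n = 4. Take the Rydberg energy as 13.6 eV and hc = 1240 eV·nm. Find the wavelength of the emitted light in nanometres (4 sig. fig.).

ΔE = 13.60 × (1/4² − 1/6²) = 13.60 × 0.03472 = 0.4722 eV.
λ = hc/ΔE = 1240 / 0.4722 = 2626 nm.

2626 nm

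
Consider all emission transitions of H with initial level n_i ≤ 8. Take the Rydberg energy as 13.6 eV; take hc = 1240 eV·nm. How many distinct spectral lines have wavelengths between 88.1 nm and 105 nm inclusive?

Enumerate all n_i → n_f pairs with 1 ≤ n_f < n_i ≤ 8 and compute λ = 1240 / [13.6·1·(1/n_f² − 1/n_i²)].
Lines falling in [88.1, 105] nm: 8→1 (92.62 nm), 7→1 (93.08 nm), 6→1 (93.78 nm), 5→1 (94.98 nm), 4→1 (97.25 nm), 3→1 (102.6 nm).

6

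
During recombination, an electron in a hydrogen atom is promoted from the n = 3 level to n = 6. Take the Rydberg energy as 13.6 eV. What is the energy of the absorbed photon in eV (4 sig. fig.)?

E_6 = −13.60/36 = −0.3778 eV and E_3 = −13.60/9 = −1.511 eV.
The photon energy is |E_6 − E_3| = 1.133 eV.

1.133 eV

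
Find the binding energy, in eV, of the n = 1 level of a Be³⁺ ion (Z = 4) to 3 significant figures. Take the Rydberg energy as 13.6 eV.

E_n = −13.6 Z²/n² = −217.6/n² eV for Z = 4.
E_1 = −217.6/1 = −218 eV, so ionization (to E = 0) requires 218 eV.

218 eV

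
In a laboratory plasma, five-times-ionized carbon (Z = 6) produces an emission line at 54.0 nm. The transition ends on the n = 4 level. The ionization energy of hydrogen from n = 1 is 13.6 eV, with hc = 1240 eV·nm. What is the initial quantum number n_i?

The photon energy is ΔE = hc/λ = 1240 / 54.0 = 22.96 eV.
With Z = 6, ΔE = 489.6 × (1/n_f² − 1/n_i²), so 1/n_f² − 1/n_i² = 0.04690.
With n_f = 4: 1/n_i² = 1/16 − 0.04690 = 0.01560, so n_i ≈ 8.01.

n_i = 8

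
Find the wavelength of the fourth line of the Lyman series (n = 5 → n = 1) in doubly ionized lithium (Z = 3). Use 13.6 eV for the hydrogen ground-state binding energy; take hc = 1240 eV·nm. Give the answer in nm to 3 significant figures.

10.6 nm

The Lyman series terminates on n_f = 1; the fourth line has n_i = 1+4 = 5.
ΔE = 122.4 × (1/1² − 1/5²) = 117.5 eV.
λ = 1240 / 117.5 = 10.6 nm.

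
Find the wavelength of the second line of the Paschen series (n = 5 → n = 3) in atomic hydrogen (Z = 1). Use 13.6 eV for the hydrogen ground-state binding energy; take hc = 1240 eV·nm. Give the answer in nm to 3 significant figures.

The Paschen series terminates on n_f = 3; the second line has n_i = 3+2 = 5.
ΔE = 13.60 × (1/3² − 1/5²) = 0.9671 eV.
λ = 1240 / 0.9671 = 1280 nm.

1280 nm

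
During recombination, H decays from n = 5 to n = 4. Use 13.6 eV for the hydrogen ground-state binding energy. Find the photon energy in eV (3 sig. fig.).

0.306 eV

E_5 = −13.60/25 = −0.5440 eV and E_4 = −13.60/16 = −0.8500 eV.
The photon energy is |E_5 − E_4| = 0.306 eV.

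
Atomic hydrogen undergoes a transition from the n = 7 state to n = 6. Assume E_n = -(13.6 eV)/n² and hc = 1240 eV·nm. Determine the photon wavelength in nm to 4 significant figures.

ΔE = 13.60 × (1/6² − 1/7²) = 13.60 × 0.007370 = 0.1002 eV.
λ = hc/ΔE = 1240 / 0.1002 = 12370 nm.

12370 nm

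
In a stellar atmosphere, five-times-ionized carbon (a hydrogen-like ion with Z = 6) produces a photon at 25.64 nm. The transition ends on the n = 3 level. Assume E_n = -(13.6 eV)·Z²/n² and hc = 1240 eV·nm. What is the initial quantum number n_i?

n_i = 9

The photon energy is ΔE = hc/λ = 1240 / 25.64 = 48.36 eV.
With Z = 6, ΔE = 489.6 × (1/n_f² − 1/n_i²), so 1/n_f² − 1/n_i² = 0.09878.
With n_f = 3: 1/n_i² = 1/9 − 0.09878 = 0.01233, so n_i ≈ 9.00.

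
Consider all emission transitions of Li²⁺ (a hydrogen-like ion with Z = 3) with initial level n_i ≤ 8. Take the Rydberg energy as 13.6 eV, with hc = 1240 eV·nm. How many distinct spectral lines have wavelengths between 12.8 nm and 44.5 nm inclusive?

3

Enumerate all n_i → n_f pairs with 1 ≤ n_f < n_i ≤ 8 and compute λ = 1240 / [13.6·9·(1/n_f² − 1/n_i²)].
Lines falling in [12.8, 44.5] nm: 2→1 (13.51 nm), 8→2 (43.22 nm), 7→2 (44.12 nm).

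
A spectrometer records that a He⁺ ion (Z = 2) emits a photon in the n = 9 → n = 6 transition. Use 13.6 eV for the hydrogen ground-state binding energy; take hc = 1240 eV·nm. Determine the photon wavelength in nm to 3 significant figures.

For Z = 2 the level energies scale as Z², so the effective Rydberg energy is 13.6 × 4 = 54.40 eV.
ΔE = 54.40 × (1/6² − 1/9²) = 54.40 × 0.01543 = 0.8395 eV.
λ = hc/ΔE = 1240 / 0.8395 = 1480 nm.

1480 nm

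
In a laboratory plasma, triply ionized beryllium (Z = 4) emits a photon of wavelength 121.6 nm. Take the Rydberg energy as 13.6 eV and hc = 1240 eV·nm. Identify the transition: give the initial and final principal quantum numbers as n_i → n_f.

The photon energy is ΔE = hc/λ = 1240 / 121.6 = 10.20 eV.
With Z = 4, ΔE = 217.6 × (1/n_f² − 1/n_i²), so 1/n_f² − 1/n_i² = 0.04686.
Trying n_f = 4 gives 1/n_i² = 0.01564, i.e. n_i ≈ 8; this pair matches.

n_i = 8, n_f = 4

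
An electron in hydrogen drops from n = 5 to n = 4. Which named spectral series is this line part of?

Brackett

The series is set by the lower level: n_f = 4 is the Brackett series.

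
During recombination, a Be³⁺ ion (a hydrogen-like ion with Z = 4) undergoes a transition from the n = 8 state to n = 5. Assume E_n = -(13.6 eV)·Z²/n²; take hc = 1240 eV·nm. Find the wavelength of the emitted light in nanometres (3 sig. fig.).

For Z = 4 the level energies scale as Z², so the effective Rydberg energy is 13.6 × 16 = 217.6 eV.
ΔE = 217.6 × (1/5² − 1/8²) = 217.6 × 0.02438 = 5.304 eV.
λ = hc/ΔE = 1240 / 5.304 = 234 nm.

234 nm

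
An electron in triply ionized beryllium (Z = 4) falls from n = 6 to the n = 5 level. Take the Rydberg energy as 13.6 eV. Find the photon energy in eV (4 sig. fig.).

The Bohr energies scale as Z², so for Z = 4: E_n = −217.6/n² eV.
E_6 = −217.6/36 = −6.044 eV and E_5 = −217.6/25 = −8.704 eV.
The photon energy is |E_6 − E_5| = 2.660 eV.

2.660 eV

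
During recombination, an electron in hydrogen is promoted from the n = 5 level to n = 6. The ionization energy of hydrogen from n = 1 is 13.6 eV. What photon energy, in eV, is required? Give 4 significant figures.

E_6 = −13.60/36 = −0.3778 eV and E_5 = −13.60/25 = −0.5440 eV.
The photon energy is |E_6 − E_5| = 0.1662 eV.

0.1662 eV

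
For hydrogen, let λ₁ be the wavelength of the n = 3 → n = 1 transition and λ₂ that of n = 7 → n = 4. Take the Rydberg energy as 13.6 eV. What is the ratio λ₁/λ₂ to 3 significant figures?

0.0474

λ ∝ 1/ΔE ∝ 1/(1/n_f² − 1/n_i²), and the Z² and hc factors cancel in the ratio.
λ₁/λ₂ = (1/4² − 1/7²)/(1/1² − 1/3²) = 0.04209/0.8889 = 0.0474.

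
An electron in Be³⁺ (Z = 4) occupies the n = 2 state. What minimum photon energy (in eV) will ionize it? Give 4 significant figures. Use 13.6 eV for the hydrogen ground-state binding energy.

E_n = −13.6 Z²/n² = −217.6/n² eV for Z = 4.
E_2 = −217.6/4 = −54.40 eV, so ionization (to E = 0) requires 54.40 eV.

54.40 eV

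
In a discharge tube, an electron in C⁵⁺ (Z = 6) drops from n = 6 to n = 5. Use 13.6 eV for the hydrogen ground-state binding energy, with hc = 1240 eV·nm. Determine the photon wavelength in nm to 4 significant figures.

207.2 nm

For Z = 6 the level energies scale as Z², so the effective Rydberg energy is 13.6 × 36 = 489.6 eV.
ΔE = 489.6 × (1/5² − 1/6²) = 489.6 × 0.01222 = 5.984 eV.
λ = hc/ΔE = 1240 / 5.984 = 207.2 nm.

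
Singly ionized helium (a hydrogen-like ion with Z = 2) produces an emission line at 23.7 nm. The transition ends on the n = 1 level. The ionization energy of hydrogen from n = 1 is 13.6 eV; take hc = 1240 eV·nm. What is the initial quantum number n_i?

The photon energy is ΔE = hc/λ = 1240 / 23.7 = 52.32 eV.
With Z = 2, ΔE = 54.40 × (1/n_f² − 1/n_i²), so 1/n_f² − 1/n_i² = 0.9618.
With n_f = 1: 1/n_i² = 1/1 − 0.9618 = 0.03822, so n_i ≈ 5.11.

n_i = 5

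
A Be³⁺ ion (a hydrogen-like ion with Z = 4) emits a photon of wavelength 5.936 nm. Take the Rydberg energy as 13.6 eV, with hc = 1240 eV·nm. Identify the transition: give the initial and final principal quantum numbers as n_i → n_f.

The photon energy is ΔE = hc/λ = 1240 / 5.936 = 208.9 eV.
With Z = 4, ΔE = 217.6 × (1/n_f² − 1/n_i²), so 1/n_f² − 1/n_i² = 0.9600.
Trying n_f = 1 gives 1/n_i² = 0.04001, i.e. n_i ≈ 5; this pair matches.

n_i = 5, n_f = 1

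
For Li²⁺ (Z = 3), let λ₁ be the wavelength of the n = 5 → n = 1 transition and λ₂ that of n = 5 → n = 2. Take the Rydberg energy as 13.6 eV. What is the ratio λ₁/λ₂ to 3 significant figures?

0.219

λ ∝ 1/ΔE ∝ 1/(1/n_f² − 1/n_i²), and the Z² and hc factors cancel in the ratio.
λ₁/λ₂ = (1/2² − 1/5²)/(1/1² − 1/5²) = 0.2100/0.9600 = 0.219.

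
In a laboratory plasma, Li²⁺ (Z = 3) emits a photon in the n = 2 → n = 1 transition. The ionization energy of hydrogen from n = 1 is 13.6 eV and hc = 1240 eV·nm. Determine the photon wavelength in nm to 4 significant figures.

For Z = 3 the level energies scale as Z², so the effective Rydberg energy is 13.6 × 9 = 122.4 eV.
ΔE = 122.4 × (1/1² − 1/2²) = 122.4 × 0.7500 = 91.80 eV.
λ = hc/ΔE = 1240 / 91.80 = 13.51 nm.

13.51 nm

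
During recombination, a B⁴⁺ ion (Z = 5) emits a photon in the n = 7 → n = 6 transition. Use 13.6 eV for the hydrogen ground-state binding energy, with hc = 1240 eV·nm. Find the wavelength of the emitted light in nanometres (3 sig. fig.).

For Z = 5 the level energies scale as Z², so the effective Rydberg energy is 13.6 × 25 = 340.0 eV.
ΔE = 340.0 × (1/6² − 1/7²) = 340.0 × 0.007370 = 2.506 eV.
λ = hc/ΔE = 1240 / 2.506 = 495 nm.

495 nm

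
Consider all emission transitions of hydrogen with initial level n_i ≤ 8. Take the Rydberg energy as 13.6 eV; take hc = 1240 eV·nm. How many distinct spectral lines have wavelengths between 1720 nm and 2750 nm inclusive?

4

Enumerate all n_i → n_f pairs with 1 ≤ n_f < n_i ≤ 8 and compute λ = 1240 / [13.6·1·(1/n_f² − 1/n_i²)].
Lines falling in [1720, 2750] nm: 4→3 (1876 nm), 8→4 (1945 nm), 7→4 (2166 nm), 6→4 (2626 nm).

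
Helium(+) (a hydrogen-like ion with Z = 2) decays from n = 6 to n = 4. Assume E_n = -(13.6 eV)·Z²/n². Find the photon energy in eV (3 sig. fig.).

1.89 eV

The Bohr energies scale as Z², so for Z = 2: E_n = −54.40/n² eV.
E_6 = −54.40/36 = −1.511 eV and E_4 = −54.40/16 = −3.400 eV.
The photon energy is |E_6 − E_4| = 1.89 eV.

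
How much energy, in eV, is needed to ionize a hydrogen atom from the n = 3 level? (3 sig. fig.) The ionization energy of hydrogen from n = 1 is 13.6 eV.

1.51 eV

E_3 = −13.60/9 = −1.51 eV, so ionization (to E = 0) requires 1.51 eV.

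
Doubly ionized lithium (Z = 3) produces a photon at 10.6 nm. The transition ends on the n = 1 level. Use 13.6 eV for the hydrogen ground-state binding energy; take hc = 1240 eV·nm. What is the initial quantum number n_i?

The photon energy is ΔE = hc/λ = 1240 / 10.6 = 117.0 eV.
With Z = 3, ΔE = 122.4 × (1/n_f² − 1/n_i²), so 1/n_f² − 1/n_i² = 0.9557.
With n_f = 1: 1/n_i² = 1/1 − 0.9557 = 0.04427, so n_i ≈ 4.75.

n_i = 5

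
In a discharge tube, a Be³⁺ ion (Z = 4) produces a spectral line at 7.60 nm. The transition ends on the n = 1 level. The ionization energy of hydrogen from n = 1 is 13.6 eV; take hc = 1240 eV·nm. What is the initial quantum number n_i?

n_i = 2

The photon energy is ΔE = hc/λ = 1240 / 7.60 = 163.2 eV.
With Z = 4, ΔE = 217.6 × (1/n_f² − 1/n_i²), so 1/n_f² − 1/n_i² = 0.7498.
With n_f = 1: 1/n_i² = 1/1 − 0.7498 = 0.2502, so n_i ≈ 2.00.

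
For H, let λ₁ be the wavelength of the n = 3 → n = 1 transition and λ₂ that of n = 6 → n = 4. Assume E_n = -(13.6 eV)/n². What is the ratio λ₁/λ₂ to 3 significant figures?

0.0391

λ ∝ 1/ΔE ∝ 1/(1/n_f² − 1/n_i²), and the Z² and hc factors cancel in the ratio.
λ₁/λ₂ = (1/4² − 1/6²)/(1/1² − 1/3²) = 0.03472/0.8889 = 0.0391.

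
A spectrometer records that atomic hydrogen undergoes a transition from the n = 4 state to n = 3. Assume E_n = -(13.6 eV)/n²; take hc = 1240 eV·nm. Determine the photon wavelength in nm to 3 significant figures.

ΔE = 13.60 × (1/3² − 1/4²) = 13.60 × 0.04861 = 0.6611 eV.
λ = hc/ΔE = 1240 / 0.6611 = 1880 nm.
This line belongs to the Paschen series.

1880 nm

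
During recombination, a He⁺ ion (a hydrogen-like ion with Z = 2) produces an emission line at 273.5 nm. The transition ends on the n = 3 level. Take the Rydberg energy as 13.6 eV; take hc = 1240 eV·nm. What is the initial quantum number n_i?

The photon energy is ΔE = hc/λ = 1240 / 273.5 = 4.534 eV.
With Z = 2, ΔE = 54.40 × (1/n_f² − 1/n_i²), so 1/n_f² − 1/n_i² = 0.08334.
With n_f = 3: 1/n_i² = 1/9 − 0.08334 = 0.02777, so n_i ≈ 6.00.

n_i = 6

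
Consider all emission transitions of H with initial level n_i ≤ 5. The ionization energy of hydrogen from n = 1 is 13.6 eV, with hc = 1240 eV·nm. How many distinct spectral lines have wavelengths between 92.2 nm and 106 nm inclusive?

3

Enumerate all n_i → n_f pairs with 1 ≤ n_f < n_i ≤ 5 and compute λ = 1240 / [13.6·1·(1/n_f² − 1/n_i²)].
Lines falling in [92.2, 106] nm: 5→1 (94.98 nm), 4→1 (97.25 nm), 3→1 (102.6 nm).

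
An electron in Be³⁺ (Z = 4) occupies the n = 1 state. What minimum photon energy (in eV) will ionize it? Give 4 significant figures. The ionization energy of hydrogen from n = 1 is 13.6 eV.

217.6 eV

E_n = −13.6 Z²/n² = −217.6/n² eV for Z = 4.
E_1 = −217.6/1 = −217.6 eV, so ionization (to E = 0) requires 217.6 eV.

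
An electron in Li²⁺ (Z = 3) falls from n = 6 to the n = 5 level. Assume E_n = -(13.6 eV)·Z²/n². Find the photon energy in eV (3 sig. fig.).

The Bohr energies scale as Z², so for Z = 3: E_n = −122.4/n² eV.
E_6 = −122.4/36 = −3.400 eV and E_5 = −122.4/25 = −4.896 eV.
The photon energy is |E_6 − E_5| = 1.50 eV.

1.50 eV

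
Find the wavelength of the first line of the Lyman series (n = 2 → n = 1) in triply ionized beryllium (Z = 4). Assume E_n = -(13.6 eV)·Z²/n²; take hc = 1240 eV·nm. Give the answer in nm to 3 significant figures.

The Lyman series terminates on n_f = 1; the first line has n_i = 1+1 = 2.
ΔE = 217.6 × (1/1² − 1/2²) = 163.2 eV.
λ = 1240 / 163.2 = 7.60 nm.

7.60 nm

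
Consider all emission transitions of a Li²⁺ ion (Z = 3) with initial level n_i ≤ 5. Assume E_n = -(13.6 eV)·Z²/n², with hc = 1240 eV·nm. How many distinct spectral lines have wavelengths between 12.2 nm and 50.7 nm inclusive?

Enumerate all n_i → n_f pairs with 1 ≤ n_f < n_i ≤ 5 and compute λ = 1240 / [13.6·9·(1/n_f² − 1/n_i²)].
Lines falling in [12.2, 50.7] nm: 2→1 (13.51 nm), 5→2 (48.24 nm).

2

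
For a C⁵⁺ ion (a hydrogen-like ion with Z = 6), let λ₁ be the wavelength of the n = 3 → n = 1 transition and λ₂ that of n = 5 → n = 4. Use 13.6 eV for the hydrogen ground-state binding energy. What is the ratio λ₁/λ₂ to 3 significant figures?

λ ∝ 1/ΔE ∝ 1/(1/n_f² − 1/n_i²), and the Z² and hc factors cancel in the ratio.
λ₁/λ₂ = (1/4² − 1/5²)/(1/1² − 1/3²) = 0.02250/0.8889 = 0.0253.

0.0253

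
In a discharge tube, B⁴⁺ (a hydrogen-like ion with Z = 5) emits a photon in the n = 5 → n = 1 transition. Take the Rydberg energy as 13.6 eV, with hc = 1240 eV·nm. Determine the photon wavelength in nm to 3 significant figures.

For Z = 5 the level energies scale as Z², so the effective Rydberg energy is 13.6 × 25 = 340.0 eV.
ΔE = 340.0 × (1/1² − 1/5²) = 340.0 × 0.9600 = 326.4 eV.
λ = hc/ΔE = 1240 / 326.4 = 3.80 nm.

3.80 nm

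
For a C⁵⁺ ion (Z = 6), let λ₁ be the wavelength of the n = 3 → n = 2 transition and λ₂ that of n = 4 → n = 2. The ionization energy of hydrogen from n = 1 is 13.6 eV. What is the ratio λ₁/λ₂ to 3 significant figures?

λ ∝ 1/ΔE ∝ 1/(1/n_f² − 1/n_i²), and the Z² and hc factors cancel in the ratio.
λ₁/λ₂ = (1/2² − 1/4²)/(1/2² − 1/3²) = 0.1875/0.1389 = 1.35.

1.35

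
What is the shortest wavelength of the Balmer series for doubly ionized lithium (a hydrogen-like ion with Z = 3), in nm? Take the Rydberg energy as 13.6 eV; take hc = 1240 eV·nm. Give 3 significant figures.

40.5 nm

The Balmer series has lower level n_f = 2; the series limit corresponds to n_i → ∞.
ΔE_max = 13.6 × 9 / 2² = 30.60 eV.
λ_min = 1240 / 30.60 = 40.5 nm.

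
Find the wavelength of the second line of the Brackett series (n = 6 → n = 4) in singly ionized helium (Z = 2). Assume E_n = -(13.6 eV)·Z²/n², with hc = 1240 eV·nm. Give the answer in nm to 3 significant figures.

The Brackett series terminates on n_f = 4; the second line has n_i = 4+2 = 6.
ΔE = 54.40 × (1/4² − 1/6²) = 1.889 eV.
λ = 1240 / 1.889 = 656 nm.

656 nm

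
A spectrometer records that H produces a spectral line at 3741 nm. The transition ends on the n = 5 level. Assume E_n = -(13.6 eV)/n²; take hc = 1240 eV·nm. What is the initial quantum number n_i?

The photon energy is ΔE = hc/λ = 1240 / 3741 = 0.3315 eV.
With Z = 1, ΔE = 13.60 × (1/n_f² − 1/n_i²), so 1/n_f² − 1/n_i² = 0.02437.
With n_f = 5: 1/n_i² = 1/25 − 0.02437 = 0.01563, so n_i ≈ 8.00.

n_i = 8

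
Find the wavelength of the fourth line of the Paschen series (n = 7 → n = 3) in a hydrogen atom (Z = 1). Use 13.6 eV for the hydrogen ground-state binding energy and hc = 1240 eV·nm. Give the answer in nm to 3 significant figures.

1010 nm

The Paschen series terminates on n_f = 3; the fourth line has n_i = 3+4 = 7.
ΔE = 13.60 × (1/3² − 1/7²) = 1.234 eV.
λ = 1240 / 1.234 = 1010 nm.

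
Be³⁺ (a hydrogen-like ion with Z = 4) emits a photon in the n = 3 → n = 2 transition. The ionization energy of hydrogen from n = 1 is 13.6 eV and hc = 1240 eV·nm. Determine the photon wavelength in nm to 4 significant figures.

41.03 nm

For Z = 4 the level energies scale as Z², so the effective Rydberg energy is 13.6 × 16 = 217.6 eV.
ΔE = 217.6 × (1/2² − 1/3²) = 217.6 × 0.1389 = 30.22 eV.
λ = hc/ΔE = 1240 / 30.22 = 41.03 nm.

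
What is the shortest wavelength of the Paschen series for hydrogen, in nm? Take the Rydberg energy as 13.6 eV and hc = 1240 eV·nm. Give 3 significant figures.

821 nm

The Paschen series has lower level n_f = 3; the series limit corresponds to n_i → ∞.
ΔE_max = 13.6 × 1 / 3² = 1.511 eV.
λ_min = 1240 / 1.511 = 821 nm.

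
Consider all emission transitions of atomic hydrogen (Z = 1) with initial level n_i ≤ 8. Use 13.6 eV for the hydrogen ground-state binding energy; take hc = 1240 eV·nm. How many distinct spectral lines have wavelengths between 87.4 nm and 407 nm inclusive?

9

Enumerate all n_i → n_f pairs with 1 ≤ n_f < n_i ≤ 8 and compute λ = 1240 / [13.6·1·(1/n_f² − 1/n_i²)].
Lines falling in [87.4, 407] nm: 8→1 (92.62 nm), 7→1 (93.08 nm), 6→1 (93.78 nm), 5→1 (94.98 nm), 4→1 (97.25 nm), 3→1 (102.6 nm), 2→1 (121.6 nm), 8→2 (389.0 nm), 7→2 (397.1 nm).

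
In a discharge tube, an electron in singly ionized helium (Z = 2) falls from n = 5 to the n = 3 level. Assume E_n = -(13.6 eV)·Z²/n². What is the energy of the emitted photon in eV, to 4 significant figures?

3.868 eV

The Bohr energies scale as Z², so for Z = 2: E_n = −54.40/n² eV.
E_5 = −54.40/25 = −2.176 eV and E_3 = −54.40/9 = −6.044 eV.
The photon energy is |E_5 − E_3| = 3.868 eV.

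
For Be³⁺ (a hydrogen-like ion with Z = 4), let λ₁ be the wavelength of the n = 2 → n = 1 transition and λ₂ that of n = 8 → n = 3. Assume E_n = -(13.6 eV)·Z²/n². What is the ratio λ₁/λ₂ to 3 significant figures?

0.127

λ ∝ 1/ΔE ∝ 1/(1/n_f² − 1/n_i²), and the Z² and hc factors cancel in the ratio.
λ₁/λ₂ = (1/3² − 1/8²)/(1/1² − 1/2²) = 0.09549/0.7500 = 0.127.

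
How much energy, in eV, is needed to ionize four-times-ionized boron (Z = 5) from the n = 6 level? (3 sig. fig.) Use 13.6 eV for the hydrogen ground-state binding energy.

E_n = −13.6 Z²/n² = −340.0/n² eV for Z = 5.
E_6 = −340.0/36 = −9.44 eV, so ionization (to E = 0) requires 9.44 eV.

9.44 eV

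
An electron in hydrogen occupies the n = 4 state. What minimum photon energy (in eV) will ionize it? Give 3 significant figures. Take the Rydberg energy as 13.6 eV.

0.850 eV

E_4 = −13.60/16 = −0.850 eV, so ionization (to E = 0) requires 0.850 eV.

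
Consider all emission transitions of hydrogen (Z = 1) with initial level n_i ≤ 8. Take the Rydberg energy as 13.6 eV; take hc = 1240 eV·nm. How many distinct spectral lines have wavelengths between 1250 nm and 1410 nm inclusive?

Enumerate all n_i → n_f pairs with 1 ≤ n_f < n_i ≤ 8 and compute λ = 1240 / [13.6·1·(1/n_f² − 1/n_i²)].
Lines falling in [1250, 1410] nm: 5→3 (1282 nm).

1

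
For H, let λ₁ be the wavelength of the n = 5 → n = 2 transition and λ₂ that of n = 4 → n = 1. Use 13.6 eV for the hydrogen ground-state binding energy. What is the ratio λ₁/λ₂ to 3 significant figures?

4.46

λ ∝ 1/ΔE ∝ 1/(1/n_f² − 1/n_i²), and the Z² and hc factors cancel in the ratio.
λ₁/λ₂ = (1/1² − 1/4²)/(1/2² − 1/5²) = 0.9375/0.2100 = 4.46.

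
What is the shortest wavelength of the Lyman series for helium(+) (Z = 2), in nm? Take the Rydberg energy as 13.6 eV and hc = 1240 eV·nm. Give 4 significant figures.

22.79 nm

The Lyman series has lower level n_f = 1; the series limit corresponds to n_i → ∞.
ΔE_max = 13.6 × 4 / 1² = 54.40 eV.
λ_min = 1240 / 54.40 = 22.79 nm.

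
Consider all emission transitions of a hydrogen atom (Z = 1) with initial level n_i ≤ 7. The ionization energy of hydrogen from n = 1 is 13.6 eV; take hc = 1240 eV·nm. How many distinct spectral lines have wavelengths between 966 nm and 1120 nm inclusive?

Enumerate all n_i → n_f pairs with 1 ≤ n_f < n_i ≤ 7 and compute λ = 1240 / [13.6·1·(1/n_f² − 1/n_i²)].
Lines falling in [966, 1120] nm: 7→3 (1005 nm), 6→3 (1094 nm).

2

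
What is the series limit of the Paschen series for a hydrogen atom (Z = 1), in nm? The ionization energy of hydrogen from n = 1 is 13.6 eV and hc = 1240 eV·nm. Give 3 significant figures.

821 nm

The Paschen series has lower level n_f = 3; the series limit corresponds to n_i → ∞.
ΔE_max = 13.6 × 1 / 3² = 1.511 eV.
λ_min = 1240 / 1.511 = 821 nm.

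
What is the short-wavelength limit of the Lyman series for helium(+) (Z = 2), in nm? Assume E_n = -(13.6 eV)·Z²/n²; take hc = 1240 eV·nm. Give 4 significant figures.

The Lyman series has lower level n_f = 1; the series limit corresponds to n_i → ∞.
ΔE_max = 13.6 × 4 / 1² = 54.40 eV.
λ_min = 1240 / 54.40 = 22.79 nm.

22.79 nm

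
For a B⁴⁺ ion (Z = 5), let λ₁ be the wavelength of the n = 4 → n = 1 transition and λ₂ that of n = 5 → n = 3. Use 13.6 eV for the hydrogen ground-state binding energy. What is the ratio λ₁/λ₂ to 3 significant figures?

λ ∝ 1/ΔE ∝ 1/(1/n_f² − 1/n_i²), and the Z² and hc factors cancel in the ratio.
λ₁/λ₂ = (1/3² − 1/5²)/(1/1² − 1/4²) = 0.07111/0.9375 = 0.0759.

0.0759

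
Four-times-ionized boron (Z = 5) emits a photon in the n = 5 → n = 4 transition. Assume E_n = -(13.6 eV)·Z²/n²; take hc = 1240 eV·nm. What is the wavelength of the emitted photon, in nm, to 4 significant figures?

For Z = 5 the level energies scale as Z², so the effective Rydberg energy is 13.6 × 25 = 340.0 eV.
ΔE = 340.0 × (1/4² − 1/5²) = 340.0 × 0.02250 = 7.650 eV.
λ = hc/ΔE = 1240 / 7.650 = 162.1 nm.

162.1 nm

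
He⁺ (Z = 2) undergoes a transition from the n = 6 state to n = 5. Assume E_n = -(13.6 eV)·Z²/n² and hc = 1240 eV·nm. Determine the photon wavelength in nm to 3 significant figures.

For Z = 2 the level energies scale as Z², so the effective Rydberg energy is 13.6 × 4 = 54.40 eV.
ΔE = 54.40 × (1/5² − 1/6²) = 54.40 × 0.01222 = 0.6649 eV.
λ = hc/ΔE = 1240 / 0.6649 = 1860 nm.

1860 nm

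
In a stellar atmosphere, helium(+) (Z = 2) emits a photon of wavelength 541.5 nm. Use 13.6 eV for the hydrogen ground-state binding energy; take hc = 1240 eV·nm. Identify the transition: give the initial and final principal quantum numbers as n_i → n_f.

n_i = 7, n_f = 4

The photon energy is ΔE = hc/λ = 1240 / 541.5 = 2.290 eV.
With Z = 2, ΔE = 54.40 × (1/n_f² − 1/n_i²), so 1/n_f² − 1/n_i² = 0.04209.
Trying n_f = 4 gives 1/n_i² = 0.02041, i.e. n_i ≈ 7; this pair matches.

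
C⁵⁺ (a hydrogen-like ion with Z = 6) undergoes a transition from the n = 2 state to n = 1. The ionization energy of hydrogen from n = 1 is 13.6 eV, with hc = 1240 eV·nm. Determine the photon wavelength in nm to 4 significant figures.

3.377 nm

For Z = 6 the level energies scale as Z², so the effective Rydberg energy is 13.6 × 36 = 489.6 eV.
ΔE = 489.6 × (1/1² − 1/2²) = 489.6 × 0.7500 = 367.2 eV.
λ = hc/ΔE = 1240 / 367.2 = 3.377 nm.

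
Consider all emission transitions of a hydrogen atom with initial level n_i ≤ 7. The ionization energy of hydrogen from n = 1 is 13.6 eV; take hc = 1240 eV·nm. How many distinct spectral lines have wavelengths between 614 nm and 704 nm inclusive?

1

Enumerate all n_i → n_f pairs with 1 ≤ n_f < n_i ≤ 7 and compute λ = 1240 / [13.6·1·(1/n_f² − 1/n_i²)].
Lines falling in [614, 704] nm: 3→2 (656.5 nm).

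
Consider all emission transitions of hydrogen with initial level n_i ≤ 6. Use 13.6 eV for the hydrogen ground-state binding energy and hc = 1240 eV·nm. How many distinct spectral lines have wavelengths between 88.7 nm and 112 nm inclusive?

4

Enumerate all n_i → n_f pairs with 1 ≤ n_f < n_i ≤ 6 and compute λ = 1240 / [13.6·1·(1/n_f² − 1/n_i²)].
Lines falling in [88.7, 112] nm: 6→1 (93.78 nm), 5→1 (94.98 nm), 4→1 (97.25 nm), 3→1 (102.6 nm).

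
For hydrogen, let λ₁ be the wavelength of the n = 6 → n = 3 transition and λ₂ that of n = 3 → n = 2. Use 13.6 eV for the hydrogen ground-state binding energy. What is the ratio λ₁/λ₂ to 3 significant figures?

1.67

λ ∝ 1/ΔE ∝ 1/(1/n_f² − 1/n_i²), and the Z² and hc factors cancel in the ratio.
λ₁/λ₂ = (1/2² − 1/3²)/(1/3² − 1/6²) = 0.1389/0.08333 = 1.67.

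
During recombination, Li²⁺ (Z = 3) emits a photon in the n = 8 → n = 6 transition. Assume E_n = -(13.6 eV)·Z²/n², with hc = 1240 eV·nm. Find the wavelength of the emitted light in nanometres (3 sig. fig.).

For Z = 3 the level energies scale as Z², so the effective Rydberg energy is 13.6 × 9 = 122.4 eV.
ΔE = 122.4 × (1/6² − 1/8²) = 122.4 × 0.01215 = 1.488 eV.
λ = hc/ΔE = 1240 / 1.488 = 834 nm.

834 nm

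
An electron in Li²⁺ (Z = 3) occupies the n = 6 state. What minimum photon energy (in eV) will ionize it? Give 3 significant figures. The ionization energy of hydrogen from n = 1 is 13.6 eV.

E_n = −13.6 Z²/n² = −122.4/n² eV for Z = 3.
E_6 = −122.4/36 = −3.40 eV, so ionization (to E = 0) requires 3.40 eV.

3.40 eV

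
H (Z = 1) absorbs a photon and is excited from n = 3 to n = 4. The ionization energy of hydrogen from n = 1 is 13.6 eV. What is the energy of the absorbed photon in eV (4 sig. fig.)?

0.6611 eV

E_4 = −13.60/16 = −0.8500 eV and E_3 = −13.60/9 = −1.511 eV.
The photon energy is |E_4 − E_3| = 0.6611 eV.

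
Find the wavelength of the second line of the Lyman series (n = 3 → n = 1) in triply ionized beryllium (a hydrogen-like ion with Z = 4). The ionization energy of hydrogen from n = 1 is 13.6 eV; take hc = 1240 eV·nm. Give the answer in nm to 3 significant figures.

The Lyman series terminates on n_f = 1; the second line has n_i = 1+2 = 3.
ΔE = 217.6 × (1/1² − 1/3²) = 193.4 eV.
λ = 1240 / 193.4 = 6.41 nm.

6.41 nm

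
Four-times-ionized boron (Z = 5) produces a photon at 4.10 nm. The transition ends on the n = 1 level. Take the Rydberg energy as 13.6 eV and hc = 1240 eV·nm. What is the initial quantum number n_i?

n_i = 3

The photon energy is ΔE = hc/λ = 1240 / 4.10 = 302.4 eV.
With Z = 5, ΔE = 340.0 × (1/n_f² − 1/n_i²), so 1/n_f² − 1/n_i² = 0.8895.
With n_f = 1: 1/n_i² = 1/1 − 0.8895 = 0.1105, so n_i ≈ 3.01.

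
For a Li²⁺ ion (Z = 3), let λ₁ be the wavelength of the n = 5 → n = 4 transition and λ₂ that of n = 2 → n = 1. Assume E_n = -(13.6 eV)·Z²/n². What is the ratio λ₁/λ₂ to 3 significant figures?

λ ∝ 1/ΔE ∝ 1/(1/n_f² − 1/n_i²), and the Z² and hc factors cancel in the ratio.
λ₁/λ₂ = (1/1² − 1/2²)/(1/4² − 1/5²) = 0.7500/0.02250 = 33.3.

33.3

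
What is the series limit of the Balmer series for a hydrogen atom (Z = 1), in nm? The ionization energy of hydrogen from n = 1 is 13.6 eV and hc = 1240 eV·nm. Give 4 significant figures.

The Balmer series has lower level n_f = 2; the series limit corresponds to n_i → ∞.
ΔE_max = 13.6 × 1 / 2² = 3.400 eV.
λ_min = 1240 / 3.400 = 364.7 nm.

364.7 nm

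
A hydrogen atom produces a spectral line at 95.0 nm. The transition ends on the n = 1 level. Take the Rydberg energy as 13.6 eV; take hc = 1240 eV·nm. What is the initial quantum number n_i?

The photon energy is ΔE = hc/λ = 1240 / 95.0 = 13.05 eV.
With Z = 1, ΔE = 13.60 × (1/n_f² − 1/n_i²), so 1/n_f² − 1/n_i² = 0.9598.
With n_f = 1: 1/n_i² = 1/1 − 0.9598 = 0.04025, so n_i ≈ 4.98.

n_i = 5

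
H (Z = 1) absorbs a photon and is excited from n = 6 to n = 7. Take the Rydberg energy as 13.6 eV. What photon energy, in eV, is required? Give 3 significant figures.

0.100 eV

E_7 = −13.60/49 = −0.2776 eV and E_6 = −13.60/36 = −0.3778 eV.
The photon energy is |E_7 − E_6| = 0.100 eV.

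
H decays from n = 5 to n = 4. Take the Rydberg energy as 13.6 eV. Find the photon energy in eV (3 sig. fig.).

E_5 = −13.60/25 = −0.5440 eV and E_4 = −13.60/16 = −0.8500 eV.
The photon energy is |E_5 − E_4| = 0.306 eV.

0.306 eV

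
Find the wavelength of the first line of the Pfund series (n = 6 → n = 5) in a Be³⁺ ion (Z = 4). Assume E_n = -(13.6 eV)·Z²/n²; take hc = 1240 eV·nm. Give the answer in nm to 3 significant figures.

466 nm

The Pfund series terminates on n_f = 5; the first line has n_i = 5+1 = 6.
ΔE = 217.6 × (1/5² − 1/6²) = 2.660 eV.
λ = 1240 / 2.660 = 466 nm.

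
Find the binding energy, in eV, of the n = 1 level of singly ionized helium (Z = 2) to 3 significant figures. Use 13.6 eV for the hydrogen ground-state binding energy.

54.4 eV

E_n = −13.6 Z²/n² = −54.40/n² eV for Z = 2.
E_1 = −54.40/1 = −54.4 eV, so ionization (to E = 0) requires 54.4 eV.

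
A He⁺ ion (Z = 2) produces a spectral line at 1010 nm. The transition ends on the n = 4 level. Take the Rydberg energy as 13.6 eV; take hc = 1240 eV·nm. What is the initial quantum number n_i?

The photon energy is ΔE = hc/λ = 1240 / 1010 = 1.228 eV.
With Z = 2, ΔE = 54.40 × (1/n_f² − 1/n_i²), so 1/n_f² − 1/n_i² = 0.02257.
With n_f = 4: 1/n_i² = 1/16 − 0.02257 = 0.03993, so n_i ≈ 5.00.

n_i = 5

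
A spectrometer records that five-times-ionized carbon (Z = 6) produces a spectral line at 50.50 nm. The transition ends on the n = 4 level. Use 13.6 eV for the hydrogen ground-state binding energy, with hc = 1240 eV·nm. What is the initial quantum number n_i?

The photon energy is ΔE = hc/λ = 1240 / 50.50 = 24.55 eV.
With Z = 6, ΔE = 489.6 × (1/n_f² − 1/n_i²), so 1/n_f² − 1/n_i² = 0.05015.
With n_f = 4: 1/n_i² = 1/16 − 0.05015 = 0.01235, so n_i ≈ 9.00.

n_i = 9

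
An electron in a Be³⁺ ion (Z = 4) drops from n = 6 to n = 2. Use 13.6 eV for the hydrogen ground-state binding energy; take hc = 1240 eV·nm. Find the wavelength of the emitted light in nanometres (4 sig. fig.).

For Z = 4 the level energies scale as Z², so the effective Rydberg energy is 13.6 × 16 = 217.6 eV.
ΔE = 217.6 × (1/2² − 1/6²) = 217.6 × 0.2222 = 48.36 eV.
λ = hc/ΔE = 1240 / 48.36 = 25.64 nm.

25.64 nm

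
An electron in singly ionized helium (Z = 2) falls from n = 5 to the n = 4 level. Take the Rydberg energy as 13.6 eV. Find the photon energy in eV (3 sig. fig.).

The Bohr energies scale as Z², so for Z = 2: E_n = −54.40/n² eV.
E_5 = −54.40/25 = −2.176 eV and E_4 = −54.40/16 = −3.400 eV.
The photon energy is |E_5 − E_4| = 1.22 eV.

1.22 eV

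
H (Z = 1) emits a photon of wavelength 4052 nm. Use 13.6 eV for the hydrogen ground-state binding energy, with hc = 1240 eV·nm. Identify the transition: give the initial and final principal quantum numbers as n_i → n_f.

The photon energy is ΔE = hc/λ = 1240 / 4052 = 0.3060 eV.
With Z = 1, ΔE = 13.60 × (1/n_f² − 1/n_i²), so 1/n_f² − 1/n_i² = 0.02250.
Trying n_f = 4 gives 1/n_i² = 0.04000, i.e. n_i ≈ 5; this pair matches.

n_i = 5, n_f = 4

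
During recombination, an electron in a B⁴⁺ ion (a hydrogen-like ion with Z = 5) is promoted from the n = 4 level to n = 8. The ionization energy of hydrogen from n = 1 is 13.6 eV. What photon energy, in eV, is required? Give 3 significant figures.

The Bohr energies scale as Z², so for Z = 5: E_n = −340.0/n² eV.
E_8 = −340.0/64 = −5.313 eV and E_4 = −340.0/16 = −21.25 eV.
The photon energy is |E_8 − E_4| = 15.9 eV.

15.9 eV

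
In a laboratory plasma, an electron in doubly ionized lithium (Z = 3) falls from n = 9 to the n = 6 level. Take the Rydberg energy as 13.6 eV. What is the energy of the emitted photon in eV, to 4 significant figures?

1.889 eV

The Bohr energies scale as Z², so for Z = 3: E_n = −122.4/n² eV.
E_9 = −122.4/81 = −1.511 eV and E_6 = −122.4/36 = −3.400 eV.
The photon energy is |E_9 − E_6| = 1.889 eV.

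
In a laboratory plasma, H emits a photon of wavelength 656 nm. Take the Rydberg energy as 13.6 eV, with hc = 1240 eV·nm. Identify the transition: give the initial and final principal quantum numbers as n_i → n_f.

The photon energy is ΔE = hc/λ = 1240 / 656 = 1.890 eV.
With Z = 1, ΔE = 13.60 × (1/n_f² − 1/n_i²), so 1/n_f² − 1/n_i² = 0.1390.
Trying n_f = 2 gives 1/n_i² = 0.1110, i.e. n_i ≈ 3; this pair matches.

n_i = 3, n_f = 2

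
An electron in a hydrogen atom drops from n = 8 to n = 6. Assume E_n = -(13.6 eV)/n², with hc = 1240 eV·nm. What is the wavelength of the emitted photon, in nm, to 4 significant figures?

ΔE = 13.60 × (1/6² − 1/8²) = 13.60 × 0.01215 = 0.1653 eV.
λ = hc/ΔE = 1240 / 0.1653 = 7503 nm.

7503 nm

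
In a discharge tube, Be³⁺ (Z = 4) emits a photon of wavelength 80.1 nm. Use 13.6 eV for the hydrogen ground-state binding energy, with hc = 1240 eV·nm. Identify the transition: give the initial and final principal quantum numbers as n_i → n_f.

n_i = 5, n_f = 3

The photon energy is ΔE = hc/λ = 1240 / 80.1 = 15.48 eV.
With Z = 4, ΔE = 217.6 × (1/n_f² − 1/n_i²), so 1/n_f² − 1/n_i² = 0.07114.
Trying n_f = 3 gives 1/n_i² = 0.03997, i.e. n_i ≈ 5; this pair matches.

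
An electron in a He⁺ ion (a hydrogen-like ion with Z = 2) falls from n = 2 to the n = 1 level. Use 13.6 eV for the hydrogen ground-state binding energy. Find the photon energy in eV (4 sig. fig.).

40.80 eV

The Bohr energies scale as Z², so for Z = 2: E_n = −54.40/n² eV.
E_2 = −54.40/4 = −13.60 eV and E_1 = −54.40/1 = −54.40 eV.
The photon energy is |E_2 − E_1| = 40.80 eV.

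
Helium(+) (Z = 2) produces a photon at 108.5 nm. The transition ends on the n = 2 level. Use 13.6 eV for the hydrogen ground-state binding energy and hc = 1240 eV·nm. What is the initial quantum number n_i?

n_i = 5

The photon energy is ΔE = hc/λ = 1240 / 108.5 = 11.43 eV.
With Z = 2, ΔE = 54.40 × (1/n_f² − 1/n_i²), so 1/n_f² − 1/n_i² = 0.2101.
With n_f = 2: 1/n_i² = 1/4 − 0.2101 = 0.03992, so n_i ≈ 5.01.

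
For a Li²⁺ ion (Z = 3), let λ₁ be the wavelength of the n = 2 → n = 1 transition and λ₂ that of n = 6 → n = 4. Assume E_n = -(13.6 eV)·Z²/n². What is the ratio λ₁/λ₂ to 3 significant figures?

λ ∝ 1/ΔE ∝ 1/(1/n_f² − 1/n_i²), and the Z² and hc factors cancel in the ratio.
λ₁/λ₂ = (1/4² − 1/6²)/(1/1² − 1/2²) = 0.03472/0.7500 = 0.0463.

0.0463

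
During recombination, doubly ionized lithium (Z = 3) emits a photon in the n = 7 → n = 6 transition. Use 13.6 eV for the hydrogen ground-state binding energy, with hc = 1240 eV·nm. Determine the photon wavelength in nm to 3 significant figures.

1370 nm

For Z = 3 the level energies scale as Z², so the effective Rydberg energy is 13.6 × 9 = 122.4 eV.
ΔE = 122.4 × (1/6² − 1/7²) = 122.4 × 0.007370 = 0.9020 eV.
λ = hc/ΔE = 1240 / 0.9020 = 1370 nm.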